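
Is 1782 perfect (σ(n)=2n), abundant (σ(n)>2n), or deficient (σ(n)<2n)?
abundant

Proper divisors of 1782: sum = 1 + 2 + 3 + 6 + 9 + 11 + 18 + 22 + ... + 198 + 297 + 594 + 891 (19 divisors) = 2574
Since 2574 > 1782, 1782 is abundant.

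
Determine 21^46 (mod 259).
238

Repeated squaring. Binary of 46 = 101110.
21^1 ≡ 21 (mod 259); 21^2 ≡ 182 (mod 259); 21^4 ≡ 231 (mod 259); 21^8 ≡ 7 (mod 259); 21^16 ≡ 49 (mod 259); 21^32 ≡ 70 (mod 259)
21^46 = 21^2 × 21^4 × 21^8 × 21^32 ≡ 238 (mod 259)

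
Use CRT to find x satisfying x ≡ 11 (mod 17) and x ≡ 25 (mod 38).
215

Using Chinese Remainder Theorem:
M = 17 × 38 = 646
M1 = 38, M2 = 17
y1 = 38^(-1) mod 17 = 13
y2 = 17^(-1) mod 38 = 9
x = (11×38×13 + 25×17×9) mod 646 = 215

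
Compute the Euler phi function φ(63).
36

63 = 3^2 × 7
φ(n) = n × ∏(1 - 1/p) for each prime p dividing n
φ(63) = 63 × (1 - 1/3) × (1 - 1/7) = 36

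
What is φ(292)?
144

292 = 2^2 × 73
φ(n) = n × ∏(1 - 1/p) for each prime p dividing n
φ(292) = 292 × (1 - 1/2) × (1 - 1/73) = 144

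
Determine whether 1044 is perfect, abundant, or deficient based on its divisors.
abundant

Proper divisors of 1044: sum = 1 + 2 + 3 + 4 + 6 + 9 + 12 + 18 + ... + 174 + 261 + 348 + 522 (17 divisors) = 1686
Since 1686 > 1044, 1044 is abundant.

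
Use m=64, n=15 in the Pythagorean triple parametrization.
(3871, 1920, 4321)

Euclid's formula: a = m² - n², b = 2mn, c = m² + n²
m = 64, n = 15
a = 64² - 15² = 4096 - 225 = 3871
b = 2 × 64 × 15 = 1920
c = 64² + 15² = 4096 + 225 = 4321
Verification: 3871² + 1920² = 14984641 + 3686400 = 18671041 = 4321² ✓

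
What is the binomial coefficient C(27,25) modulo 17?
11

Using Lucas' theorem:
Write n=27 and k=25 in base 17:
n in base 17: [1, 10]
k in base 17: [1, 8]
C(27,25) mod 17 = ∏ C(n_i, k_i) mod 17
Digit binomials (mod 17): C(1,1) = 1; C(10,8) = 45 ≡ 11
Product: 1 × 11 = 11 ≡ 11 (mod 17)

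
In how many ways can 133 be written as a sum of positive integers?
7346629512

p(n) counts ways to write n as a sum of positive integers (order ignored).
Euler's pentagonal recurrence: p(k) = p(k-1) + p(k-2) - p(k-5) - p(k-7) + p(k-12) + p(k-15) - ... (offsets j(3j∓1)/2, signs ++--, p(0)=1, p(<0)=0).
DP table for k = 0..132: p(0)=1, p(1)=1, p(2)=2, p(3)=3, p(4)=5, p(5)=7, p(6)=11, p(7)=15, p(8)=22, p(9)=30, p(10)=42, p(11)=56, p(12)=77, p(13)=101, p(14)=135, p(15)=176, p(16)=231, p(17)=297, p(18)=385, p(19)=490, p(20)=627, p(21)=792, p(22)=1002, p(23)=1255, p(24)=1575, p(25)=1958, p(26)=2436, p(27)=3010, p(28)=3718, p(29)=4565, p(30)=5604, p(31)=6842, p(32)=8349, p(33)=10143, p(34)=12310, p(35)=14883, p(36)=17977, p(37)=21637, p(38)=26015, p(39)=31185, p(40)=37338, p(41)=44583, p(42)=53174, p(43)=63261, p(44)=75175, p(45)=89134, p(46)=105558, p(47)=124754, p(48)=147273, p(49)=173525, p(50)=204226, p(51)=239943, p(52)=281589, p(53)=329931, p(54)=386155, p(55)=451276, p(56)=526823, p(57)=614154, p(58)=715220, p(59)=831820, p(60)=966467, p(61)=1121505, p(62)=1300156, p(63)=1505499, p(64)=1741630, p(65)=2012558, p(66)=2323520, p(67)=2679689, p(68)=3087735, p(69)=3554345, p(70)=4087968, p(71)=4697205, p(72)=5392783, p(73)=6185689, p(74)=7089500, p(75)=8118264, p(76)=9289091, p(77)=10619863, p(78)=12132164, p(79)=13848650, p(80)=15796476, p(81)=18004327, p(82)=20506255, p(83)=23338469, p(84)=26543660, p(85)=30167357, p(86)=34262962, p(87)=38887673, p(88)=44108109, p(89)=49995925, p(90)=56634173, p(91)=64112359, p(92)=72533807, p(93)=82010177, p(94)=92669720, p(95)=104651419, p(96)=118114304, p(97)=133230930, p(98)=150198136, p(99)=169229875, p(100)=190569292, p(101)=214481126, p(102)=241265379, p(103)=271248950, p(104)=304801365, p(105)=342325709, p(106)=384276336, p(107)=431149389, p(108)=483502844, p(109)=541946240, p(110)=607163746, p(111)=679903203, p(112)=761002156, p(113)=851376628, p(114)=952050665, p(115)=1064144451, p(116)=1188908248, p(117)=1327710076, p(118)=1482074143, p(119)=1653668665, p(120)=1844349560, p(121)=2056148051, p(122)=2291320912, p(123)=2552338241, p(124)=2841940500, p(125)=3163127352, p(126)=3519222692, p(127)=3913864295, p(128)=4351078600, p(129)=4835271870, p(130)=5371315400, p(131)=5964539504, p(132)=6620830889.
Final step: p(133) = p(132) + p(131) - p(128) - p(126) + p(121) + p(118) - p(111) - p(107) + p(98) + p(93) - p(82) - p(76) + p(63) + p(56) - p(41) - p(33) + p(16) + p(7)
= 6620830889 + 5964539504 - 4351078600 - 3519222692 + 2056148051 + 1482074143 - 679903203 - 431149389 + 150198136 + 82010177 - 20506255 - 9289091 + 1505499 + 526823 - 44583 - 10143 + 231 + 15
= 7346629512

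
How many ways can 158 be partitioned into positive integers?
88751778802

p(n) counts ways to write n as a sum of positive integers (order ignored).
Euler's pentagonal recurrence: p(k) = p(k-1) + p(k-2) - p(k-5) - p(k-7) + p(k-12) + p(k-15) - ... (offsets j(3j∓1)/2, signs ++--, p(0)=1, p(<0)=0).
DP table for k = 0..157: p(0)=1, p(1)=1, p(2)=2, p(3)=3, p(4)=5, p(5)=7, p(6)=11, p(7)=15, p(8)=22, p(9)=30, p(10)=42, p(11)=56, p(12)=77, p(13)=101, p(14)=135, p(15)=176, p(16)=231, p(17)=297, p(18)=385, p(19)=490, p(20)=627, p(21)=792, p(22)=1002, p(23)=1255, p(24)=1575, p(25)=1958, p(26)=2436, p(27)=3010, p(28)=3718, p(29)=4565, p(30)=5604, p(31)=6842, p(32)=8349, p(33)=10143, p(34)=12310, p(35)=14883, p(36)=17977, p(37)=21637, p(38)=26015, p(39)=31185, p(40)=37338, p(41)=44583, p(42)=53174, p(43)=63261, p(44)=75175, p(45)=89134, p(46)=105558, p(47)=124754, p(48)=147273, p(49)=173525, p(50)=204226, p(51)=239943, p(52)=281589, p(53)=329931, p(54)=386155, p(55)=451276, p(56)=526823, p(57)=614154, p(58)=715220, p(59)=831820, p(60)=966467, p(61)=1121505, p(62)=1300156, p(63)=1505499, p(64)=1741630, p(65)=2012558, p(66)=2323520, p(67)=2679689, p(68)=3087735, p(69)=3554345, p(70)=4087968, p(71)=4697205, p(72)=5392783, p(73)=6185689, p(74)=7089500, p(75)=8118264, p(76)=9289091, p(77)=10619863, p(78)=12132164, p(79)=13848650, p(80)=15796476, p(81)=18004327, p(82)=20506255, p(83)=23338469, p(84)=26543660, p(85)=30167357, p(86)=34262962, p(87)=38887673, p(88)=44108109, p(89)=49995925, p(90)=56634173, p(91)=64112359, p(92)=72533807, p(93)=82010177, p(94)=92669720, p(95)=104651419, p(96)=118114304, p(97)=133230930, p(98)=150198136, p(99)=169229875, p(100)=190569292, p(101)=214481126, p(102)=241265379, p(103)=271248950, p(104)=304801365, p(105)=342325709, p(106)=384276336, p(107)=431149389, p(108)=483502844, p(109)=541946240, p(110)=607163746, p(111)=679903203, p(112)=761002156, p(113)=851376628, p(114)=952050665, p(115)=1064144451, p(116)=1188908248, p(117)=1327710076, p(118)=1482074143, p(119)=1653668665, p(120)=1844349560, p(121)=2056148051, p(122)=2291320912, p(123)=2552338241, p(124)=2841940500, p(125)=3163127352, p(126)=3519222692, p(127)=3913864295, p(128)=4351078600, p(129)=4835271870, p(130)=5371315400, p(131)=5964539504, p(132)=6620830889, p(133)=7346629512, p(134)=8149040695, p(135)=9035836076, p(136)=10015581680, p(137)=11097645016, p(138)=12292341831, p(139)=13610949895, p(140)=15065878135, p(141)=16670689208, p(142)=18440293320, p(143)=20390982757, p(144)=22540654445, p(145)=24908858009, p(146)=27517052599, p(147)=30388671978, p(148)=33549419497, p(149)=37027355200, p(150)=40853235313, p(151)=45060624582, p(152)=49686288421, p(153)=54770336324, p(154)=60356673280, p(155)=66493182097, p(156)=73232243759, p(157)=80630964769.
Final step: p(158) = p(157) + p(156) - p(153) - p(151) + p(146) + p(143) - p(136) - p(132) + p(123) + p(118) - p(107) - p(101) + p(88) + p(81) - p(66) - p(58) + p(41) + p(32) - p(13) - p(3)
= 80630964769 + 73232243759 - 54770336324 - 45060624582 + 27517052599 + 20390982757 - 10015581680 - 6620830889 + 2552338241 + 1482074143 - 431149389 - 214481126 + 44108109 + 18004327 - 2323520 - 715220 + 44583 + 8349 - 101 - 3
= 88751778802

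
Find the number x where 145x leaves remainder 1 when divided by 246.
151

gcd(145, 246) = 1, so the inverse exists.
Extended Euclidean algorithm on (246, 145):
246 = 1 × 145 + 101  ⟹  101 = (1)·246 + (-1)·145
145 = 1 × 101 + 44  ⟹  44 = (-1)·246 + (2)·145
101 = 2 × 44 + 13  ⟹  13 = (3)·246 + (-5)·145
44 = 3 × 13 + 5  ⟹  5 = (-10)·246 + (17)·145
13 = 2 × 5 + 3  ⟹  3 = (23)·246 + (-39)·145
5 = 1 × 3 + 2  ⟹  2 = (-33)·246 + (56)·145
3 = 1 × 2 + 1  ⟹  1 = (56)·246 + (-95)·145
So (-95)·145 ≡ 1 (mod 246), i.e. 145^(-1) ≡ -95 ≡ 151 (mod 246).
Check: 145 × 151 = 21895 ≡ 1 (mod 246)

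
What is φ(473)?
420

473 = 11 × 43
φ(n) = n × ∏(1 - 1/p) for each prime p dividing n
φ(473) = 473 × (1 - 1/11) × (1 - 1/43) = 420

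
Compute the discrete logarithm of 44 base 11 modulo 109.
31

Baby-step giant-step with step n = ⌈√109⌉ = 11.
Baby steps 11^j mod 109 (j:value) for j=0..10: 0:1, 1:11, 2:12, 3:23, 4:35, 5:58, 6:93, 7:42, 8:26, 9:68, 10:94.
Giant-step multiplier: 11^(-11) ≡ 11^(108-11) = 11^97 ≡ 72 (mod 109).
Giant steps γ_i = 44·72^i mod 109: γ_0=44, γ_1=7, γ_2=68 (in table at j=9).
x = i·n + j = 2·11 + 9 = 31.
Check: 11^31 ≡ 44 (mod 109).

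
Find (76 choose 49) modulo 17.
0

Using Lucas' theorem:
Write n=76 and k=49 in base 17:
n in base 17: [4, 8]
k in base 17: [2, 15]
C(76,49) mod 17 = ∏ C(n_i, k_i) mod 17
Digit binomials (mod 17): C(4,2) = 6; C(8,15) = 0 (k_i > n_i)
Product: 6 × 0 = 0 ≡ 0 (mod 17)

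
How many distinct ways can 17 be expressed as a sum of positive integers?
297

p(n) counts ways to write n as a sum of positive integers (order ignored).
Euler's pentagonal recurrence: p(k) = p(k-1) + p(k-2) - p(k-5) - p(k-7) + p(k-12) + p(k-15) - ... (offsets j(3j∓1)/2, signs ++--, p(0)=1, p(<0)=0).
DP table for k = 0..16: p(0)=1, p(1)=1, p(2)=2, p(3)=3, p(4)=5, p(5)=7, p(6)=11, p(7)=15, p(8)=22, p(9)=30, p(10)=42, p(11)=56, p(12)=77, p(13)=101, p(14)=135, p(15)=176, p(16)=231.
Final step: p(17) = p(16) + p(15) - p(12) - p(10) + p(5) + p(2)
= 231 + 176 - 77 - 42 + 7 + 2
= 297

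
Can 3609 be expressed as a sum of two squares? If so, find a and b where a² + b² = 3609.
3² + 60² (a=3, b=60)

Factorization: 3609 = 3^2 × 401
By Fermat: n is sum of two squares iff every prime p ≡ 3 (mod 4) appears to even power.
All primes ≡ 3 (mod 4) appear to even power.
Search a = 0, 1, 2, … for 3609 - a² a perfect square: first hit at a = 3: 3609 - 9 = 3600 = 60².
3609 = 3² + 60² = 9 + 3600 ✓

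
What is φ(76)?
36

76 = 2^2 × 19
φ(n) = n × ∏(1 - 1/p) for each prime p dividing n
φ(76) = 76 × (1 - 1/2) × (1 - 1/19) = 36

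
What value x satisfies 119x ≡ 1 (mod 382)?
61

gcd(119, 382) = 1, so the inverse exists.
Extended Euclidean algorithm on (382, 119):
382 = 3 × 119 + 25  ⟹  25 = (1)·382 + (-3)·119
119 = 4 × 25 + 19  ⟹  19 = (-4)·382 + (13)·119
25 = 1 × 19 + 6  ⟹  6 = (5)·382 + (-16)·119
19 = 3 × 6 + 1  ⟹  1 = (-19)·382 + (61)·119
So (61)·119 ≡ 1 (mod 382), i.e. 119^(-1) ≡ 61 (mod 382).
Check: 119 × 61 = 7259 ≡ 1 (mod 382)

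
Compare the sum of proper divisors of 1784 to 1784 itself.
deficient

Proper divisors of 1784: sum = 1 + 2 + 4 + 8 + 223 + 446 + 892 = 1576
Since 1576 < 1784, 1784 is deficient.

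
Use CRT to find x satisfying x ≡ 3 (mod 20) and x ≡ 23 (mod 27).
23

Using Chinese Remainder Theorem:
M = 20 × 27 = 540
M1 = 27, M2 = 20
y1 = 27^(-1) mod 20 = 3
y2 = 20^(-1) mod 27 = 23
x = (3×27×3 + 23×20×23) mod 540 = 23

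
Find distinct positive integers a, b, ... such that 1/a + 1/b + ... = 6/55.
1/10 + 1/110

Greedy algorithm:
6/55: ceiling(55/6) = 10, use 1/10
1/110: ceiling(110/1) = 110, use 1/110
Result: 6/55 = 1/10 + 1/110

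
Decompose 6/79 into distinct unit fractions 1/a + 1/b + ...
1/14 + 1/222 + 1/61383

Greedy algorithm:
6/79: ceiling(79/6) = 14, use 1/14
5/1106: ceiling(1106/5) = 222, use 1/222
1/61383: ceiling(61383/1) = 61383, use 1/61383
Result: 6/79 = 1/14 + 1/222 + 1/61383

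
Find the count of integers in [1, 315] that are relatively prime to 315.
144

315 = 3^2 × 5 × 7
φ(n) = n × ∏(1 - 1/p) for each prime p dividing n
φ(315) = 315 × (1 - 1/3) × (1 - 1/5) × (1 - 1/7) = 144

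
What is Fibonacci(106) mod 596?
71

Matrix identity: Q^n = [[F_(n+1), F_n], [F_n, F_(n-1)]] with Q = [[1,1],[1,0]].
n = 106 = 1101010₂. Square-and-multiply, entries mod 596:
Q^1 = [[1,1],[1,0]]
Q^3 = (Q^1)²·Q = [[3,2],[2,1]]
Q^6 = (Q^3)² = [[13,8],[8,5]]
Q^13 = (Q^6)²·Q = [[377,233],[233,144]]
Q^26 = (Q^13)² = [[334,405],[405,525]]
Q^53 = (Q^26)²·Q = [[60,229],[229,427]]
Q^106 = (Q^53)² = [[17,71],[71,542]]
F_106 mod 596 = Q^106[0][1] = 71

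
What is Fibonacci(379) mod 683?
147

Matrix identity: Q^n = [[F_(n+1), F_n], [F_n, F_(n-1)]] with Q = [[1,1],[1,0]].
n = 379 = 101111011₂. Square-and-multiply, entries mod 683:
Q^1 = [[1,1],[1,0]]
Q^2 = (Q^1)² = [[2,1],[1,1]]
Q^5 = (Q^2)²·Q = [[8,5],[5,3]]
Q^11 = (Q^5)²·Q = [[144,89],[89,55]]
Q^23 = (Q^11)²·Q = [[607,654],[654,636]]
Q^47 = (Q^23)²·Q = [[622,470],[470,152]]
Q^94 = (Q^47)² = [[597,424],[424,173]]
Q^189 = (Q^94)²·Q = [[36,30],[30,6]]
Q^379 = (Q^189)²·Q = [[41,147],[147,577]]
F_379 mod 683 = Q^379[0][1] = 147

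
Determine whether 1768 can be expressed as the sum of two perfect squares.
2² + 42² (a=2, b=42)

Factorization: 1768 = 2^3 × 13 × 17
By Fermat: n is sum of two squares iff every prime p ≡ 3 (mod 4) appears to even power.
All primes ≡ 3 (mod 4) appear to even power.
Search a = 0, 1, 2, … for 1768 - a² a perfect square: first hit at a = 2: 1768 - 4 = 1764 = 42².
1768 = 2² + 42² = 4 + 1764 ✓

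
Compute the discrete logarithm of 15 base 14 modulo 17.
6

Baby-step giant-step with step n = ⌈√17⌉ = 5.
Baby steps 14^j mod 17 (j:value) for j=0..4: 0:1, 1:14, 2:9, 3:7, 4:13.
Giant-step multiplier: 14^(-5) ≡ 14^(16-5) = 14^11 ≡ 10 (mod 17).
Giant steps γ_i = 15·10^i mod 17: γ_0=15, γ_1=14 (in table at j=1).
x = i·n + j = 1·5 + 1 = 6.
Check: 14^6 ≡ 15 (mod 17).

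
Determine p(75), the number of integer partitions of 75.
8118264

p(n) counts ways to write n as a sum of positive integers (order ignored).
Euler's pentagonal recurrence: p(k) = p(k-1) + p(k-2) - p(k-5) - p(k-7) + p(k-12) + p(k-15) - ... (offsets j(3j∓1)/2, signs ++--, p(0)=1, p(<0)=0).
DP table for k = 0..74: p(0)=1, p(1)=1, p(2)=2, p(3)=3, p(4)=5, p(5)=7, p(6)=11, p(7)=15, p(8)=22, p(9)=30, p(10)=42, p(11)=56, p(12)=77, p(13)=101, p(14)=135, p(15)=176, p(16)=231, p(17)=297, p(18)=385, p(19)=490, p(20)=627, p(21)=792, p(22)=1002, p(23)=1255, p(24)=1575, p(25)=1958, p(26)=2436, p(27)=3010, p(28)=3718, p(29)=4565, p(30)=5604, p(31)=6842, p(32)=8349, p(33)=10143, p(34)=12310, p(35)=14883, p(36)=17977, p(37)=21637, p(38)=26015, p(39)=31185, p(40)=37338, p(41)=44583, p(42)=53174, p(43)=63261, p(44)=75175, p(45)=89134, p(46)=105558, p(47)=124754, p(48)=147273, p(49)=173525, p(50)=204226, p(51)=239943, p(52)=281589, p(53)=329931, p(54)=386155, p(55)=451276, p(56)=526823, p(57)=614154, p(58)=715220, p(59)=831820, p(60)=966467, p(61)=1121505, p(62)=1300156, p(63)=1505499, p(64)=1741630, p(65)=2012558, p(66)=2323520, p(67)=2679689, p(68)=3087735, p(69)=3554345, p(70)=4087968, p(71)=4697205, p(72)=5392783, p(73)=6185689, p(74)=7089500.
Final step: p(75) = p(74) + p(73) - p(70) - p(68) + p(63) + p(60) - p(53) - p(49) + p(40) + p(35) - p(24) - p(18) + p(5)
= 7089500 + 6185689 - 4087968 - 3087735 + 1505499 + 966467 - 329931 - 173525 + 37338 + 14883 - 1575 - 385 + 7
= 8118264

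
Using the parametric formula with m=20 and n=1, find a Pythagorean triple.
(399, 40, 401)

Euclid's formula: a = m² - n², b = 2mn, c = m² + n²
m = 20, n = 1
a = 20² - 1² = 400 - 1 = 399
b = 2 × 20 × 1 = 40
c = 20² + 1² = 400 + 1 = 401
Verification: 399² + 40² = 159201 + 1600 = 160801 = 401² ✓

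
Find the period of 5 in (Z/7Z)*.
6

7 is prime, so ord(5) divides φ(7) = 6.
Divisors of 6: 1, 2, 3, 6.
Repeated squaring: 5^1 ≡ 5, 5^2 ≡ 4, 5^4 ≡ 2 (mod 7).
Test 5^d mod 7 for each divisor d in increasing order:
5^1 ≡ 5
5^2 ≡ 4
5^3 = 5^2·5^1 ≡ 6
5^6 = 5^4·5^2 ≡ 1  ← first divisor giving 1
The order is 6.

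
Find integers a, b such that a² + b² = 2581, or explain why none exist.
9² + 50² (a=9, b=50)

Factorization: 2581 = 29 × 89
By Fermat: n is sum of two squares iff every prime p ≡ 3 (mod 4) appears to even power.
All primes ≡ 3 (mod 4) appear to even power.
Search a = 0, 1, 2, … for 2581 - a² a perfect square: first hit at a = 9: 2581 - 81 = 2500 = 50².
2581 = 9² + 50² = 81 + 2500 ✓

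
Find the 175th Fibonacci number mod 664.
13

Matrix identity: Q^n = [[F_(n+1), F_n], [F_n, F_(n-1)]] with Q = [[1,1],[1,0]].
n = 175 = 10101111₂. Square-and-multiply, entries mod 664:
Q^1 = [[1,1],[1,0]]
Q^2 = (Q^1)² = [[2,1],[1,1]]
Q^5 = (Q^2)²·Q = [[8,5],[5,3]]
Q^10 = (Q^5)² = [[89,55],[55,34]]
Q^21 = (Q^10)²·Q = [[447,322],[322,125]]
Q^43 = (Q^21)²·Q = [[301,45],[45,256]]
Q^87 = (Q^43)²·Q = [[163,330],[330,497]]
Q^175 = (Q^87)²·Q = [[21,13],[13,8]]
F_175 mod 664 = Q^175[0][1] = 13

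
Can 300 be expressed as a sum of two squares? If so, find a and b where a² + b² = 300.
Not possible

Factorization: 300 = 2^2 × 3 × 5^2
By Fermat: n is sum of two squares iff every prime p ≡ 3 (mod 4) appears to even power.
Prime(s) ≡ 3 (mod 4) with odd exponent: [(3, 1)]
Therefore 300 cannot be expressed as a² + b².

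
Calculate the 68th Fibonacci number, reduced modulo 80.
61

Matrix identity: Q^n = [[F_(n+1), F_n], [F_n, F_(n-1)]] with Q = [[1,1],[1,0]].
n = 68 = 1000100₂. Square-and-multiply, entries mod 80:
Q^1 = [[1,1],[1,0]]
Q^2 = (Q^1)² = [[2,1],[1,1]]
Q^4 = (Q^2)² = [[5,3],[3,2]]
Q^8 = (Q^4)² = [[34,21],[21,13]]
Q^17 = (Q^8)²·Q = [[24,77],[77,27]]
Q^34 = (Q^17)² = [[25,7],[7,18]]
Q^68 = (Q^34)² = [[34,61],[61,53]]
F_68 mod 80 = Q^68[0][1] = 61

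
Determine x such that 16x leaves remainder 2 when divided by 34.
x ≡ 15 (mod 17)

gcd(16, 34) = 2, which divides 2, so solutions exist.
Divide through by 2: 8x ≡ 1 (mod 17).
Find 8^(-1) mod 17 by the extended Euclidean algorithm:
17 = 2 × 8 + 1  ⟹  1 = (1)·17 + (-2)·8
So (-2)·8 ≡ 1 (mod 17), i.e. 8^(-1) ≡ -2 ≡ 15 (mod 17).
x ≡ 15 × 1 = 15 ≡ 15 (mod 17).
Check: 16 × 15 = 240 ≡ 2 (mod 34).
x ≡ 15 (mod 17), giving 2 solutions mod 34.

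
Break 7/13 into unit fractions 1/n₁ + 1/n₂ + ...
1/2 + 1/26

Greedy algorithm:
7/13: ceiling(13/7) = 2, use 1/2
1/26: ceiling(26/1) = 26, use 1/26
Result: 7/13 = 1/2 + 1/26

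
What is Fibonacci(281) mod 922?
5

Matrix identity: Q^n = [[F_(n+1), F_n], [F_n, F_(n-1)]] with Q = [[1,1],[1,0]].
n = 281 = 100011001₂. Square-and-multiply, entries mod 922:
Q^1 = [[1,1],[1,0]]
Q^2 = (Q^1)² = [[2,1],[1,1]]
Q^4 = (Q^2)² = [[5,3],[3,2]]
Q^8 = (Q^4)² = [[34,21],[21,13]]
Q^17 = (Q^8)²·Q = [[740,675],[675,65]]
Q^35 = (Q^17)²·Q = [[406,89],[89,317]]
Q^70 = (Q^35)² = [[343,729],[729,536]]
Q^140 = (Q^70)² = [[2,1],[1,1]]
Q^281 = (Q^140)²·Q = [[8,5],[5,3]]
F_281 mod 922 = Q^281[0][1] = 5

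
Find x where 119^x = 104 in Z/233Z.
14

Baby-step giant-step with step n = ⌈√233⌉ = 16.
Baby steps 119^j mod 233 (j:value) for j=0..15: 0:1, 1:119, 2:181, 3:103, 4:141, 5:3, 6:124, 7:77, 8:76, 9:190, 10:9, 11:139, 12:231, 13:228, 14:104, 15:27.
h = 104 is already in the table at j=14, so x = 14.
Check: 119^14 ≡ 104 (mod 233).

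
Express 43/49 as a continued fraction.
[0; 1, 7, 6]

Euclidean algorithm steps:
43 = 0 × 49 + 43
49 = 1 × 43 + 6
43 = 7 × 6 + 1
6 = 6 × 1 + 0
Continued fraction: [0; 1, 7, 6]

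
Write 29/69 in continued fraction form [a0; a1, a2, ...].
[0; 2, 2, 1, 1, 1, 3]

Euclidean algorithm steps:
29 = 0 × 69 + 29
69 = 2 × 29 + 11
29 = 2 × 11 + 7
11 = 1 × 7 + 4
7 = 1 × 4 + 3
4 = 1 × 3 + 1
3 = 3 × 1 + 0
Continued fraction: [0; 2, 2, 1, 1, 1, 3]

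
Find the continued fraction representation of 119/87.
[1; 2, 1, 2, 1, 1, 4]

Euclidean algorithm steps:
119 = 1 × 87 + 32
87 = 2 × 32 + 23
32 = 1 × 23 + 9
23 = 2 × 9 + 5
9 = 1 × 5 + 4
5 = 1 × 4 + 1
4 = 4 × 1 + 0
Continued fraction: [1; 2, 1, 2, 1, 1, 4]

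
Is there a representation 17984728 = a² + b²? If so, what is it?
Not possible

Factorization: 17984728 = 2^3 × 131^3
By Fermat: n is sum of two squares iff every prime p ≡ 3 (mod 4) appears to even power.
Prime(s) ≡ 3 (mod 4) with odd exponent: [(131, 3)]
Therefore 17984728 cannot be expressed as a² + b².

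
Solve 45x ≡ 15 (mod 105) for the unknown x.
x ≡ 5 (mod 7)

gcd(45, 105) = 15, which divides 15, so solutions exist.
Divide through by 15: 3x ≡ 1 (mod 7).
Find 3^(-1) mod 7 by the extended Euclidean algorithm:
7 = 2 × 3 + 1  ⟹  1 = (1)·7 + (-2)·3
So (-2)·3 ≡ 1 (mod 7), i.e. 3^(-1) ≡ -2 ≡ 5 (mod 7).
x ≡ 5 × 1 = 5 ≡ 5 (mod 7).
Check: 45 × 5 = 225 ≡ 15 (mod 105).
x ≡ 5 (mod 7), giving 15 solutions mod 105.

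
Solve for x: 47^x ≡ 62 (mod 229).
70

Baby-step giant-step with step n = ⌈√229⌉ = 16.
Baby steps 47^j mod 229 (j:value) for j=0..15: 0:1, 1:47, 2:148, 3:86, 4:149, 5:133, 6:68, 7:219, 8:217, 9:123, 10:56, 11:113, 12:44, 13:7, 14:100, 15:120.
Giant-step multiplier: 47^(-16) ≡ 47^(228-16) = 47^212 ≡ 132 (mod 229).
Giant steps γ_i = 62·132^i mod 229: γ_0=62, γ_1=169, γ_2=95, γ_3=174, γ_4=68 (in table at j=6).
x = i·n + j = 4·16 + 6 = 70.
Check: 47^70 ≡ 62 (mod 229).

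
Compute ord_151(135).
30

151 is prime, so ord(135) divides φ(151) = 150.
Divisors of 150: 1, 2, 3, 5, 6, 10, 15, 25, 30, 50, 75, 150.
Repeated squaring: 135^1 ≡ 135, 135^2 ≡ 105, 135^4 ≡ 2, 135^8 ≡ 4, 135^16 ≡ 16, 135^32 ≡ 105, 135^64 ≡ 2, 135^128 ≡ 4 (mod 151).
Test 135^d mod 151 for each divisor d in increasing order:
135^1 ≡ 135
135^2 ≡ 105
135^3 = 135^2·135^1 ≡ 132
135^5 = 135^4·135^1 ≡ 119
135^6 = 135^4·135^2 ≡ 59
135^10 = 135^8·135^2 ≡ 118
135^15 = 135^8·135^4·135^2·135^1 ≡ 150
135^25 = 135^16·135^8·135^1 ≡ 33
135^30 = 135^16·135^8·135^4·135^2 ≡ 1  ← first divisor giving 1
The order is 30.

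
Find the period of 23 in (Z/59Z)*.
58

59 is prime, so ord(23) divides φ(59) = 58.
Divisors of 58: 1, 2, 29, 58.
Repeated squaring: 23^1 ≡ 23, 23^2 ≡ 57, 23^4 ≡ 4, 23^8 ≡ 16, 23^16 ≡ 20, 23^32 ≡ 46 (mod 59).
Test 23^d mod 59 for each divisor d in increasing order:
23^1 ≡ 23
23^2 ≡ 57
23^29 = 23^16·23^8·23^4·23^1 ≡ 58
23^58 = 23^32·23^16·23^8·23^2 ≡ 1  ← first divisor giving 1
The order is 58.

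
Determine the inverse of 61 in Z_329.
178

gcd(61, 329) = 1, so the inverse exists.
Extended Euclidean algorithm on (329, 61):
329 = 5 × 61 + 24  ⟹  24 = (1)·329 + (-5)·61
61 = 2 × 24 + 13  ⟹  13 = (-2)·329 + (11)·61
24 = 1 × 13 + 11  ⟹  11 = (3)·329 + (-16)·61
13 = 1 × 11 + 2  ⟹  2 = (-5)·329 + (27)·61
11 = 5 × 2 + 1  ⟹  1 = (28)·329 + (-151)·61
So (-151)·61 ≡ 1 (mod 329), i.e. 61^(-1) ≡ -151 ≡ 178 (mod 329).
Check: 61 × 178 = 10858 ≡ 1 (mod 329)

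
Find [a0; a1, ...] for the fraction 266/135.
[1; 1, 32, 1, 3]

Euclidean algorithm steps:
266 = 1 × 135 + 131
135 = 1 × 131 + 4
131 = 32 × 4 + 3
4 = 1 × 3 + 1
3 = 3 × 1 + 0
Continued fraction: [1; 1, 32, 1, 3]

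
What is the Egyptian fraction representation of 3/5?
1/2 + 1/10

Greedy algorithm:
3/5: ceiling(5/3) = 2, use 1/2
1/10: ceiling(10/1) = 10, use 1/10
Result: 3/5 = 1/2 + 1/10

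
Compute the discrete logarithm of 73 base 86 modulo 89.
20

Baby-step giant-step with step n = ⌈√89⌉ = 10.
Baby steps 86^j mod 89 (j:value) for j=0..9: 0:1, 1:86, 2:9, 3:62, 4:81, 5:24, 6:17, 7:38, 8:64, 9:75.
Giant-step multiplier: 86^(-10) ≡ 86^(88-10) = 86^78 ≡ 53 (mod 89).
Giant steps γ_i = 73·53^i mod 89: γ_0=73, γ_1=42, γ_2=1 (in table at j=0).
x = i·n + j = 2·10 + 0 = 20.
Check: 86^20 ≡ 73 (mod 89).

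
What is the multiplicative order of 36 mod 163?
27

163 is prime, so ord(36) divides φ(163) = 162.
Divisors of 162: 1, 2, 3, 6, 9, 18, 27, 54, 81, 162.
Repeated squaring: 36^1 ≡ 36, 36^2 ≡ 155, 36^4 ≡ 64, 36^8 ≡ 21, 36^16 ≡ 115, 36^32 ≡ 22, 36^64 ≡ 158, 36^128 ≡ 25 (mod 163).
Test 36^d mod 163 for each divisor d in increasing order:
36^1 ≡ 36
36^2 ≡ 155
36^3 = 36^2·36^1 ≡ 38
36^6 = 36^4·36^2 ≡ 140
36^9 = 36^8·36^1 ≡ 104
36^18 = 36^16·36^2 ≡ 58
36^27 = 36^16·36^8·36^2·36^1 ≡ 1  ← first divisor giving 1
The order is 27.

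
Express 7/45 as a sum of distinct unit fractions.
1/7 + 1/79 + 1/24885

Greedy algorithm:
7/45: ceiling(45/7) = 7, use 1/7
4/315: ceiling(315/4) = 79, use 1/79
1/24885: ceiling(24885/1) = 24885, use 1/24885
Result: 7/45 = 1/7 + 1/79 + 1/24885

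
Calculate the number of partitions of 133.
7346629512

p(n) counts ways to write n as a sum of positive integers (order ignored).
Euler's pentagonal recurrence: p(k) = p(k-1) + p(k-2) - p(k-5) - p(k-7) + p(k-12) + p(k-15) - ... (offsets j(3j∓1)/2, signs ++--, p(0)=1, p(<0)=0).
DP table for k = 0..132: p(0)=1, p(1)=1, p(2)=2, p(3)=3, p(4)=5, p(5)=7, p(6)=11, p(7)=15, p(8)=22, p(9)=30, p(10)=42, p(11)=56, p(12)=77, p(13)=101, p(14)=135, p(15)=176, p(16)=231, p(17)=297, p(18)=385, p(19)=490, p(20)=627, p(21)=792, p(22)=1002, p(23)=1255, p(24)=1575, p(25)=1958, p(26)=2436, p(27)=3010, p(28)=3718, p(29)=4565, p(30)=5604, p(31)=6842, p(32)=8349, p(33)=10143, p(34)=12310, p(35)=14883, p(36)=17977, p(37)=21637, p(38)=26015, p(39)=31185, p(40)=37338, p(41)=44583, p(42)=53174, p(43)=63261, p(44)=75175, p(45)=89134, p(46)=105558, p(47)=124754, p(48)=147273, p(49)=173525, p(50)=204226, p(51)=239943, p(52)=281589, p(53)=329931, p(54)=386155, p(55)=451276, p(56)=526823, p(57)=614154, p(58)=715220, p(59)=831820, p(60)=966467, p(61)=1121505, p(62)=1300156, p(63)=1505499, p(64)=1741630, p(65)=2012558, p(66)=2323520, p(67)=2679689, p(68)=3087735, p(69)=3554345, p(70)=4087968, p(71)=4697205, p(72)=5392783, p(73)=6185689, p(74)=7089500, p(75)=8118264, p(76)=9289091, p(77)=10619863, p(78)=12132164, p(79)=13848650, p(80)=15796476, p(81)=18004327, p(82)=20506255, p(83)=23338469, p(84)=26543660, p(85)=30167357, p(86)=34262962, p(87)=38887673, p(88)=44108109, p(89)=49995925, p(90)=56634173, p(91)=64112359, p(92)=72533807, p(93)=82010177, p(94)=92669720, p(95)=104651419, p(96)=118114304, p(97)=133230930, p(98)=150198136, p(99)=169229875, p(100)=190569292, p(101)=214481126, p(102)=241265379, p(103)=271248950, p(104)=304801365, p(105)=342325709, p(106)=384276336, p(107)=431149389, p(108)=483502844, p(109)=541946240, p(110)=607163746, p(111)=679903203, p(112)=761002156, p(113)=851376628, p(114)=952050665, p(115)=1064144451, p(116)=1188908248, p(117)=1327710076, p(118)=1482074143, p(119)=1653668665, p(120)=1844349560, p(121)=2056148051, p(122)=2291320912, p(123)=2552338241, p(124)=2841940500, p(125)=3163127352, p(126)=3519222692, p(127)=3913864295, p(128)=4351078600, p(129)=4835271870, p(130)=5371315400, p(131)=5964539504, p(132)=6620830889.
Final step: p(133) = p(132) + p(131) - p(128) - p(126) + p(121) + p(118) - p(111) - p(107) + p(98) + p(93) - p(82) - p(76) + p(63) + p(56) - p(41) - p(33) + p(16) + p(7)
= 6620830889 + 5964539504 - 4351078600 - 3519222692 + 2056148051 + 1482074143 - 679903203 - 431149389 + 150198136 + 82010177 - 20506255 - 9289091 + 1505499 + 526823 - 44583 - 10143 + 231 + 15
= 7346629512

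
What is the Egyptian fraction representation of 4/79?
1/20 + 1/1580

Greedy algorithm:
4/79: ceiling(79/4) = 20, use 1/20
1/1580: ceiling(1580/1) = 1580, use 1/1580
Result: 4/79 = 1/20 + 1/1580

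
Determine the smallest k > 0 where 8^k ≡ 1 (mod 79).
13

79 is prime, so ord(8) divides φ(79) = 78.
Divisors of 78: 1, 2, 3, 6, 13, 26, 39, 78.
Repeated squaring: 8^1 ≡ 8, 8^2 ≡ 64, 8^4 ≡ 67, 8^8 ≡ 65, 8^16 ≡ 38, 8^32 ≡ 22, 8^64 ≡ 10 (mod 79).
Test 8^d mod 79 for each divisor d in increasing order:
8^1 ≡ 8
8^2 ≡ 64
8^3 = 8^2·8^1 ≡ 38
8^6 = 8^4·8^2 ≡ 22
8^13 = 8^8·8^4·8^1 ≡ 1  ← first divisor giving 1
The order is 13.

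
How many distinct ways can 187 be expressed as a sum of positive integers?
1280011042268

p(n) counts ways to write n as a sum of positive integers (order ignored).
Euler's pentagonal recurrence: p(k) = p(k-1) + p(k-2) - p(k-5) - p(k-7) + p(k-12) + p(k-15) - ... (offsets j(3j∓1)/2, signs ++--, p(0)=1, p(<0)=0).
DP table for k = 0..186: p(0)=1, p(1)=1, p(2)=2, p(3)=3, p(4)=5, p(5)=7, p(6)=11, p(7)=15, p(8)=22, p(9)=30, p(10)=42, p(11)=56, p(12)=77, p(13)=101, p(14)=135, p(15)=176, p(16)=231, p(17)=297, p(18)=385, p(19)=490, p(20)=627, p(21)=792, p(22)=1002, p(23)=1255, p(24)=1575, p(25)=1958, p(26)=2436, p(27)=3010, p(28)=3718, p(29)=4565, p(30)=5604, p(31)=6842, p(32)=8349, p(33)=10143, p(34)=12310, p(35)=14883, p(36)=17977, p(37)=21637, p(38)=26015, p(39)=31185, p(40)=37338, p(41)=44583, p(42)=53174, p(43)=63261, p(44)=75175, p(45)=89134, p(46)=105558, p(47)=124754, p(48)=147273, p(49)=173525, p(50)=204226, p(51)=239943, p(52)=281589, p(53)=329931, p(54)=386155, p(55)=451276, p(56)=526823, p(57)=614154, p(58)=715220, p(59)=831820, p(60)=966467, p(61)=1121505, p(62)=1300156, p(63)=1505499, p(64)=1741630, p(65)=2012558, p(66)=2323520, p(67)=2679689, p(68)=3087735, p(69)=3554345, p(70)=4087968, p(71)=4697205, p(72)=5392783, p(73)=6185689, p(74)=7089500, p(75)=8118264, p(76)=9289091, p(77)=10619863, p(78)=12132164, p(79)=13848650, p(80)=15796476, p(81)=18004327, p(82)=20506255, p(83)=23338469, p(84)=26543660, p(85)=30167357, p(86)=34262962, p(87)=38887673, p(88)=44108109, p(89)=49995925, p(90)=56634173, p(91)=64112359, p(92)=72533807, p(93)=82010177, p(94)=92669720, p(95)=104651419, p(96)=118114304, p(97)=133230930, p(98)=150198136, p(99)=169229875, p(100)=190569292, p(101)=214481126, p(102)=241265379, p(103)=271248950, p(104)=304801365, p(105)=342325709, p(106)=384276336, p(107)=431149389, p(108)=483502844, p(109)=541946240, p(110)=607163746, p(111)=679903203, p(112)=761002156, p(113)=851376628, p(114)=952050665, p(115)=1064144451, p(116)=1188908248, p(117)=1327710076, p(118)=1482074143, p(119)=1653668665, p(120)=1844349560, p(121)=2056148051, p(122)=2291320912, p(123)=2552338241, p(124)=2841940500, p(125)=3163127352, p(126)=3519222692, p(127)=3913864295, p(128)=4351078600, p(129)=4835271870, p(130)=5371315400, p(131)=5964539504, p(132)=6620830889, p(133)=7346629512, p(134)=8149040695, p(135)=9035836076, p(136)=10015581680, p(137)=11097645016, p(138)=12292341831, p(139)=13610949895, p(140)=15065878135, p(141)=16670689208, p(142)=18440293320, p(143)=20390982757, p(144)=22540654445, p(145)=24908858009, p(146)=27517052599, p(147)=30388671978, p(148)=33549419497, p(149)=37027355200, p(150)=40853235313, p(151)=45060624582, p(152)=49686288421, p(153)=54770336324, p(154)=60356673280, p(155)=66493182097, p(156)=73232243759, p(157)=80630964769, p(158)=88751778802, p(159)=97662728555, p(160)=107438159466, p(161)=118159068427, p(162)=129913904637, p(163)=142798995930, p(164)=156919475295, p(165)=172389800255, p(166)=189334822579, p(167)=207890420102, p(168)=228204732751, p(169)=250438925115, p(170)=274768617130, p(171)=301384802048, p(172)=330495499613, p(173)=362326859895, p(174)=397125074750, p(175)=435157697830, p(176)=476715857290, p(177)=522115831195, p(178)=571701605655, p(179)=625846753120, p(180)=684957390936, p(181)=749474411781, p(182)=819876908323, p(183)=896684817527, p(184)=980462880430, p(185)=1071823774337, p(186)=1171432692373.
Final step: p(187) = p(186) + p(185) - p(182) - p(180) + p(175) + p(172) - p(165) - p(161) + p(152) + p(147) - p(136) - p(130) + p(117) + p(110) - p(95) - p(87) + p(70) + p(61) - p(42) - p(32) + p(11) + p(0)
= 1171432692373 + 1071823774337 - 819876908323 - 684957390936 + 435157697830 + 330495499613 - 172389800255 - 118159068427 + 49686288421 + 30388671978 - 10015581680 - 5371315400 + 1327710076 + 607163746 - 104651419 - 38887673 + 4087968 + 1121505 - 53174 - 8349 + 56 + 1
= 1280011042268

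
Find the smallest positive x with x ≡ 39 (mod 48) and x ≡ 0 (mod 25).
375

Using Chinese Remainder Theorem:
M = 48 × 25 = 1200
M1 = 25, M2 = 48
y1 = 25^(-1) mod 48 = 25
y2 = 48^(-1) mod 25 = 12
x = (39×25×25 + 0×48×12) mod 1200 = 375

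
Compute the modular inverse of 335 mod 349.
324

gcd(335, 349) = 1, so the inverse exists.
Extended Euclidean algorithm on (349, 335):
349 = 1 × 335 + 14  ⟹  14 = (1)·349 + (-1)·335
335 = 23 × 14 + 13  ⟹  13 = (-23)·349 + (24)·335
14 = 1 × 13 + 1  ⟹  1 = (24)·349 + (-25)·335
So (-25)·335 ≡ 1 (mod 349), i.e. 335^(-1) ≡ -25 ≡ 324 (mod 349).
Check: 335 × 324 = 108540 ≡ 1 (mod 349)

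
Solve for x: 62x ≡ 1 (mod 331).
315

gcd(62, 331) = 1, so the inverse exists.
Extended Euclidean algorithm on (331, 62):
331 = 5 × 62 + 21  ⟹  21 = (1)·331 + (-5)·62
62 = 2 × 21 + 20  ⟹  20 = (-2)·331 + (11)·62
21 = 1 × 20 + 1  ⟹  1 = (3)·331 + (-16)·62
So (-16)·62 ≡ 1 (mod 331), i.e. 62^(-1) ≡ -16 ≡ 315 (mod 331).
Check: 62 × 315 = 19530 ≡ 1 (mod 331)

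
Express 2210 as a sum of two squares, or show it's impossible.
1² + 47² (a=1, b=47)

Factorization: 2210 = 2 × 5 × 13 × 17
By Fermat: n is sum of two squares iff every prime p ≡ 3 (mod 4) appears to even power.
All primes ≡ 3 (mod 4) appear to even power.
Search a = 0, 1, 2, … for 2210 - a² a perfect square: first hit at a = 1: 2210 - 1 = 2209 = 47².
2210 = 1² + 47² = 1 + 2209 ✓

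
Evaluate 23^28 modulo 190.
61

Repeated squaring. Binary of 28 = 11100.
23^1 ≡ 23 (mod 190); 23^2 ≡ 149 (mod 190); 23^4 ≡ 161 (mod 190); 23^8 ≡ 81 (mod 190); 23^16 ≡ 101 (mod 190)
23^28 = 23^4 × 23^8 × 23^16 ≡ 61 (mod 190)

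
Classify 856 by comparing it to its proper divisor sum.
deficient

Proper divisors of 856: sum = 1 + 2 + 4 + 8 + 107 + 214 + 428 = 764
Since 764 < 856, 856 is deficient.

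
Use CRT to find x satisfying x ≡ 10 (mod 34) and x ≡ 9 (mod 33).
1098

Using Chinese Remainder Theorem:
M = 34 × 33 = 1122
M1 = 33, M2 = 34
y1 = 33^(-1) mod 34 = 33
y2 = 34^(-1) mod 33 = 1
x = (10×33×33 + 9×34×1) mod 1122 = 1098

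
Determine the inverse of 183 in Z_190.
27

gcd(183, 190) = 1, so the inverse exists.
Extended Euclidean algorithm on (190, 183):
190 = 1 × 183 + 7  ⟹  7 = (1)·190 + (-1)·183
183 = 26 × 7 + 1  ⟹  1 = (-26)·190 + (27)·183
So (27)·183 ≡ 1 (mod 190), i.e. 183^(-1) ≡ 27 (mod 190).
Check: 183 × 27 = 4941 ≡ 1 (mod 190)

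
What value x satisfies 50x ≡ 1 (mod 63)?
29

gcd(50, 63) = 1, so the inverse exists.
Extended Euclidean algorithm on (63, 50):
63 = 1 × 50 + 13  ⟹  13 = (1)·63 + (-1)·50
50 = 3 × 13 + 11  ⟹  11 = (-3)·63 + (4)·50
13 = 1 × 11 + 2  ⟹  2 = (4)·63 + (-5)·50
11 = 5 × 2 + 1  ⟹  1 = (-23)·63 + (29)·50
So (29)·50 ≡ 1 (mod 63), i.e. 50^(-1) ≡ 29 (mod 63).
Check: 50 × 29 = 1450 ≡ 1 (mod 63)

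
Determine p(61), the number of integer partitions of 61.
1121505

p(n) counts ways to write n as a sum of positive integers (order ignored).
Euler's pentagonal recurrence: p(k) = p(k-1) + p(k-2) - p(k-5) - p(k-7) + p(k-12) + p(k-15) - ... (offsets j(3j∓1)/2, signs ++--, p(0)=1, p(<0)=0).
DP table for k = 0..60: p(0)=1, p(1)=1, p(2)=2, p(3)=3, p(4)=5, p(5)=7, p(6)=11, p(7)=15, p(8)=22, p(9)=30, p(10)=42, p(11)=56, p(12)=77, p(13)=101, p(14)=135, p(15)=176, p(16)=231, p(17)=297, p(18)=385, p(19)=490, p(20)=627, p(21)=792, p(22)=1002, p(23)=1255, p(24)=1575, p(25)=1958, p(26)=2436, p(27)=3010, p(28)=3718, p(29)=4565, p(30)=5604, p(31)=6842, p(32)=8349, p(33)=10143, p(34)=12310, p(35)=14883, p(36)=17977, p(37)=21637, p(38)=26015, p(39)=31185, p(40)=37338, p(41)=44583, p(42)=53174, p(43)=63261, p(44)=75175, p(45)=89134, p(46)=105558, p(47)=124754, p(48)=147273, p(49)=173525, p(50)=204226, p(51)=239943, p(52)=281589, p(53)=329931, p(54)=386155, p(55)=451276, p(56)=526823, p(57)=614154, p(58)=715220, p(59)=831820, p(60)=966467.
Final step: p(61) = p(60) + p(59) - p(56) - p(54) + p(49) + p(46) - p(39) - p(35) + p(26) + p(21) - p(10) - p(4)
= 966467 + 831820 - 526823 - 386155 + 173525 + 105558 - 31185 - 14883 + 2436 + 792 - 42 - 5
= 1121505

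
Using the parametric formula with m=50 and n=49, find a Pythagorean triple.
(99, 4900, 4901)

Euclid's formula: a = m² - n², b = 2mn, c = m² + n²
m = 50, n = 49
a = 50² - 49² = 2500 - 2401 = 99
b = 2 × 50 × 49 = 4900
c = 50² + 49² = 2500 + 2401 = 4901
Verification: 99² + 4900² = 9801 + 24010000 = 24019801 = 4901² ✓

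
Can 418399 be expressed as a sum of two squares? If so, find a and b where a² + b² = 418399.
Not possible

Factorization: 418399 = 19^3 × 61
By Fermat: n is sum of two squares iff every prime p ≡ 3 (mod 4) appears to even power.
Prime(s) ≡ 3 (mod 4) with odd exponent: [(19, 3)]
Therefore 418399 cannot be expressed as a² + b².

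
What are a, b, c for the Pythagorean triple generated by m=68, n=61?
(903, 8296, 8345)

Euclid's formula: a = m² - n², b = 2mn, c = m² + n²
m = 68, n = 61
a = 68² - 61² = 4624 - 3721 = 903
b = 2 × 68 × 61 = 8296
c = 68² + 61² = 4624 + 3721 = 8345
Verification: 903² + 8296² = 815409 + 68823616 = 69639025 = 8345² ✓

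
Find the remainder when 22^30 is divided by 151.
64

Repeated squaring. Binary of 30 = 11110.
22^1 ≡ 22 (mod 151); 22^2 ≡ 31 (mod 151); 22^4 ≡ 55 (mod 151); 22^8 ≡ 5 (mod 151); 22^16 ≡ 25 (mod 151)
22^30 = 22^2 × 22^4 × 22^8 × 22^16 ≡ 64 (mod 151)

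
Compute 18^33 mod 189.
162

Repeated squaring. Binary of 33 = 100001.
18^1 ≡ 18 (mod 189); 18^2 ≡ 135 (mod 189); 18^4 ≡ 81 (mod 189); 18^8 ≡ 135 (mod 189); 18^16 ≡ 81 (mod 189); 18^32 ≡ 135 (mod 189)
18^33 = 18^1 × 18^32 ≡ 162 (mod 189)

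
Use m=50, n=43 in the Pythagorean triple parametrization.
(651, 4300, 4349)

Euclid's formula: a = m² - n², b = 2mn, c = m² + n²
m = 50, n = 43
a = 50² - 43² = 2500 - 1849 = 651
b = 2 × 50 × 43 = 4300
c = 50² + 43² = 2500 + 1849 = 4349
Verification: 651² + 4300² = 423801 + 18490000 = 18913801 = 4349² ✓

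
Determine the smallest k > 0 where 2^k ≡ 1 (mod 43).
14

43 is prime, so ord(2) divides φ(43) = 42.
Divisors of 42: 1, 2, 3, 6, 7, 14, 21, 42.
Repeated squaring: 2^1 ≡ 2, 2^2 ≡ 4, 2^4 ≡ 16, 2^8 ≡ 41, 2^16 ≡ 4, 2^32 ≡ 16 (mod 43).
Test 2^d mod 43 for each divisor d in increasing order:
2^1 ≡ 2
2^2 ≡ 4
2^3 = 2^2·2^1 ≡ 8
2^6 = 2^4·2^2 ≡ 21
2^7 = 2^4·2^2·2^1 ≡ 42
2^14 = 2^8·2^4·2^2 ≡ 1  ← first divisor giving 1
The order is 14.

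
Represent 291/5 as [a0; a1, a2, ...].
[58; 5]

Euclidean algorithm steps:
291 = 58 × 5 + 1
5 = 5 × 1 + 0
Continued fraction: [58; 5]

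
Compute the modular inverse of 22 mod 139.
19

gcd(22, 139) = 1, so the inverse exists.
Extended Euclidean algorithm on (139, 22):
139 = 6 × 22 + 7  ⟹  7 = (1)·139 + (-6)·22
22 = 3 × 7 + 1  ⟹  1 = (-3)·139 + (19)·22
So (19)·22 ≡ 1 (mod 139), i.e. 22^(-1) ≡ 19 (mod 139).
Check: 22 × 19 = 418 ≡ 1 (mod 139)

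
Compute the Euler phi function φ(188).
92

188 = 2^2 × 47
φ(n) = n × ∏(1 - 1/p) for each prime p dividing n
φ(188) = 188 × (1 - 1/2) × (1 - 1/47) = 92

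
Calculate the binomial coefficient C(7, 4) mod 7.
0

Using Lucas' theorem:
Write n=7 and k=4 in base 7:
n in base 7: [1, 0]
k in base 7: [0, 4]
C(7,4) mod 7 = ∏ C(n_i, k_i) mod 7
Digit binomials (mod 7): C(1,0) = 1; C(0,4) = 0 (k_i > n_i)
Product: 1 × 0 = 0 ≡ 0 (mod 7)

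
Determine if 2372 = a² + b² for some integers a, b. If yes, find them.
16² + 46² (a=16, b=46)

Factorization: 2372 = 2^2 × 593
By Fermat: n is sum of two squares iff every prime p ≡ 3 (mod 4) appears to even power.
All primes ≡ 3 (mod 4) appear to even power.
Search a = 0, 1, 2, … for 2372 - a² a perfect square: first hit at a = 16: 2372 - 256 = 2116 = 46².
2372 = 16² + 46² = 256 + 2116 ✓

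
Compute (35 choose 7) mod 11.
0

Using Lucas' theorem:
Write n=35 and k=7 in base 11:
n in base 11: [3, 2]
k in base 11: [0, 7]
C(35,7) mod 11 = ∏ C(n_i, k_i) mod 11
Digit binomials (mod 11): C(3,0) = 1; C(2,7) = 0 (k_i > n_i)
Product: 1 × 0 = 0 ≡ 0 (mod 11)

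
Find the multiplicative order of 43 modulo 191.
95

191 is prime, so ord(43) divides φ(191) = 190.
Divisors of 190: 1, 2, 5, 10, 19, 38, 95, 190.
Repeated squaring: 43^1 ≡ 43, 43^2 ≡ 130, 43^4 ≡ 92, 43^8 ≡ 60, 43^16 ≡ 162, 43^32 ≡ 77, 43^64 ≡ 8, 43^128 ≡ 64 (mod 191).
Test 43^d mod 191 for each divisor d in increasing order:
43^1 ≡ 43
43^2 ≡ 130
43^5 = 43^4·43^1 ≡ 136
43^10 = 43^8·43^2 ≡ 160
43^19 = 43^16·43^2·43^1 ≡ 49
43^38 = 43^32·43^4·43^2 ≡ 109
43^95 = 43^64·43^16·43^8·43^4·43^2·43^1 ≡ 1  ← first divisor giving 1
The order is 95.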